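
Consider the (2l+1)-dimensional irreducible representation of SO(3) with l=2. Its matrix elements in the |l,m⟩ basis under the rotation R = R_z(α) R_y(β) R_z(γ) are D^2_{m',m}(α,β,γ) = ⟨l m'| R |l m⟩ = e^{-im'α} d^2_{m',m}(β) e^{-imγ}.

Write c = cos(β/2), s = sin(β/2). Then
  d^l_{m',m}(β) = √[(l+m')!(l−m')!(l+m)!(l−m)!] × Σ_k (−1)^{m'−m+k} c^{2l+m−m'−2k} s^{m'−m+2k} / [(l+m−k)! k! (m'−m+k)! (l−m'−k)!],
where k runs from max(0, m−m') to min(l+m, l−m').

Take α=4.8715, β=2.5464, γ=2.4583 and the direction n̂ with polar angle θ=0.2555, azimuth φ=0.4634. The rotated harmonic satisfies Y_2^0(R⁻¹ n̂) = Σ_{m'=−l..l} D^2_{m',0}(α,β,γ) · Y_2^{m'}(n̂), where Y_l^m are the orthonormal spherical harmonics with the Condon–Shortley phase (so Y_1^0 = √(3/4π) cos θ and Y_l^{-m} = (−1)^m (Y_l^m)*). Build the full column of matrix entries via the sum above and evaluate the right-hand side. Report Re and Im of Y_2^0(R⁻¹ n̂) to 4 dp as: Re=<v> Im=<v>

Need the full column D^2_{m',0} for m'=−2..2 at α=4.8715, β=2.5464, γ=2.4583.
cos(β/2)=0.293223, sin(β/2)=0.956044
d^2_{-2,0}: single k=2 term ⇒ +0.192499;  D = -0.182834-0.060229i
d^2_{-1,0}: k∈[1..2] ⇒ +0.059040 -0.627635 = -0.568595;  D = -0.090089+0.561413i
d^2_{0,0}: k∈[0..2] ⇒ +0.007393 -0.314349 +0.835433 = +0.528477;  D = +0.528477+0.000000i
d^2_{1,0}: k∈[0..1] ⇒ -0.059040 +0.627635 = +0.568595;  D = +0.090089+0.561413i
d^2_{2,0}: single k=0 term ⇒ +0.192499;  D = -0.182834+0.060229i
Y_2^{m'}(θ=0.2555,φ=0.4634) and Σ D·Y over m':
  (-0.1828-0.0602i)·(+0.0148-0.0197i)  (-0.0901+0.5614i)·(+0.1690-0.0844i)  (+0.5285+0.0000i)·(+0.5703+0.0000i)  (+0.0901+0.5614i)·(-0.1690-0.0844i)  (-0.1828+0.0602i)·(+0.0148+0.0197i)
Y_2^0(R⁻¹ n̂) = +0.357987+0.000000i

Re=0.3580 Im=0.0000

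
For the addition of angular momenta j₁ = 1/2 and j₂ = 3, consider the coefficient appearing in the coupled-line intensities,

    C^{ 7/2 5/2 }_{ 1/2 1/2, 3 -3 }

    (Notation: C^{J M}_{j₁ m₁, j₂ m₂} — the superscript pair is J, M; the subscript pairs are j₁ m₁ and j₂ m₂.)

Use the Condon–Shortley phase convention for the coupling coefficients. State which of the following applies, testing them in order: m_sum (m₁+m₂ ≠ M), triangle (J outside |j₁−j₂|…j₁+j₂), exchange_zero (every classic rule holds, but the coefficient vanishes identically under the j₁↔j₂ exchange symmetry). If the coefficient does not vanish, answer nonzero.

m-sum: m₁+m₂ = 1/2+(-3) = -5/2, M = 5/2  ✗ ⇒ coefficient is 0

m_sum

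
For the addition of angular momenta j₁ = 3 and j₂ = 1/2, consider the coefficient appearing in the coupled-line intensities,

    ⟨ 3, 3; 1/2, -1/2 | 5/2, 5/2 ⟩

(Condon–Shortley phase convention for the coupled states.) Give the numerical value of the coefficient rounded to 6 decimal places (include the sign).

+0.925820  (= +√(6/7))

√[6·1!5!0!/7! · 6!0!0!1!5!0!] = √(86400/7)
  +(−1)^0/∏(0,1,0,0,5,0)! = 1/120  (running 1/120)
⟨..|..⟩ = √(86400/7)·(1/120) = +0.925820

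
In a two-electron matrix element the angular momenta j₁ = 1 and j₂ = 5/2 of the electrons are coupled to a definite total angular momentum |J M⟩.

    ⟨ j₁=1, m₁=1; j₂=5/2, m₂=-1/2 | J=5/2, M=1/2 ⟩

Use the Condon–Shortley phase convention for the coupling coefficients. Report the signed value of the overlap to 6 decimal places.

+√(18/35) = +0.717137

triangle: 1!×1!×4!/7! = 24/5040
(j±m)!: 2!×0!×2!×3!×3!×2! = 288
prefactor² = (2J+1)×Δ×N² = 288/35
  k=0: +1/(0!×1!×0!×2!×1!×2!) = 1/4
Σ = 1/4  ⇒  CG² = 288/35×(1/4)² = 18/35
CG = +√(18/35) = +0.717137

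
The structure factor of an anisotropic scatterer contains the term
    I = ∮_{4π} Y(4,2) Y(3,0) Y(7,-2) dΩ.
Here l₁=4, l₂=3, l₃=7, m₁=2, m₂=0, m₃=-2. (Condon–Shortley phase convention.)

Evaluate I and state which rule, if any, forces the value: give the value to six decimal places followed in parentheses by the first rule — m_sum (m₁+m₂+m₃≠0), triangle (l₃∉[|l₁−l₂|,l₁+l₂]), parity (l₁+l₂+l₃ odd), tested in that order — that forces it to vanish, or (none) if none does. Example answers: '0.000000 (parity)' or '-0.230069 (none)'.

Rules hold: Σm=0, L=14 even, 1≤7≤7.
N = 9·7·15 = 945
Δ = 0!·8!·6!/15! = 1/45045
Racah Σ t=0..0: t=0:+1/20736 = 1/20736
⇒ 3j(4 3 7; 0 0 0)² = 35/1287, sgn -1
Racah Σ t=0..0: t=0:+1/51840 = 1/51840
⇒ 3j(4 3 7; 2 0 -2)² = 8/429, sgn -1
4πI² = N·(3j₀)²·(3jₘ)² = 9800/20449
I = +1·√(0.479241/4π) = 0.19528643
No selection rule forces the value: the integral is nonzero (none).

0.195286 (none)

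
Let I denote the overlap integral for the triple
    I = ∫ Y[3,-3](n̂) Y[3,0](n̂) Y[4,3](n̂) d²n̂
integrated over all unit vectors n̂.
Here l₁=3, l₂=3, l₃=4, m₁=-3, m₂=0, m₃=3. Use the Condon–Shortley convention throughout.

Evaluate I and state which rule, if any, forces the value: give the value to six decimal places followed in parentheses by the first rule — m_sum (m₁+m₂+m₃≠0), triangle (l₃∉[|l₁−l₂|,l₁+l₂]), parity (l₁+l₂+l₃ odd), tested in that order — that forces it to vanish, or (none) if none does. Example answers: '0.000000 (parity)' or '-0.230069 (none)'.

0.203551 (none)

m-sum 0 ✓  L=10 even ✓  0≤4≤6 ✓
Π(2lᵢ+1) = 7×7×9 = 441
triangle coeff Δ(3,3,4) = 1/34650
Σ_t [0,2]: t=0:+1/72 t=1:−1/16 t=2:+1/72 = -5/144
(3j)²=2/77 [(3 3 4; 0 0 0)], sign=-1
Σ_t [2,2]: t=2:+1/288 = 1/288
(3j)²=1/22 [(3 3 4; -3 0 3)], sign=-1
⇒ 4πI² = 63/121
I = (+1)√(63/121/(4π)) = 0.20355073
No selection rule forces the value: the integral is nonzero (none).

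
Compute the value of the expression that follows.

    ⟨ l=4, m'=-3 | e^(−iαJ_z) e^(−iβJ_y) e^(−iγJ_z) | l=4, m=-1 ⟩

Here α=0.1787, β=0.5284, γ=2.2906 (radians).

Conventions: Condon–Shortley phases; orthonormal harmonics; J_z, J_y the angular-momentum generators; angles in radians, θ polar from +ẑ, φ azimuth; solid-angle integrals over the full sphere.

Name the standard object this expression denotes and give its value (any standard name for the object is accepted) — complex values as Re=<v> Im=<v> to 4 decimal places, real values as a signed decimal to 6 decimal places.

Wigner D-matrix element, Re=-0.3656 Im=0.1191

This is a Wigner D-matrix element — the rotation-matrix element ⟨l m'| R(α,β,γ) |l m⟩ in the angular-momentum basis.
D^4_{-3,-1}(0.1787,0.5284,2.2906) = e^{-i·-3·0.1787}·d^4_{-3,-1}(0.5284)·e^{-i·-1·2.2906}. Compute d first:
With c≡cos(β/2)=0.965302 and s≡sin(β/2)=0.261137, N=[1·5040·6·120]^{1/2}=1904.940944
k∈{2,3} keeps every argument non-negative
  k=2: (−1)^0·1904.9409/(240)·0.9653^6·0.2611^2 = +0.437911
  k=3: (−1)^1·1904.9409/(144)·0.9653^4·0.2611^4 = -0.053413
d^4_{-3,-1}(0.5284) = +0.437911 -0.053413 = +0.384498
Phases: e^{-i·(-3)·0.1787}=+0.859707+0.510787i, e^{-i·(-1)·2.2906}=-0.659237+0.751935i ⇒ D=-0.365592+0.119085i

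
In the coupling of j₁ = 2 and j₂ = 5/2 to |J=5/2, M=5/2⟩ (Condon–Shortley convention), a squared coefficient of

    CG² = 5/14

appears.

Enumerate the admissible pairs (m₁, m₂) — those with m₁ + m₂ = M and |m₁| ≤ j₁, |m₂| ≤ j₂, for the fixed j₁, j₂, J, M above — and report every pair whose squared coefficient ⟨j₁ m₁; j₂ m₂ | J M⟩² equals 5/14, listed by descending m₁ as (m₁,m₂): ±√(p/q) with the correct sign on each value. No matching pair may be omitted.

(0,5/2): +√(5/14)

Admissible pairs with m₁+m₂ = M = 5/2: (0,5/2), (1,3/2), (2,1/2)
  (m₁,m₂)=(2,1/2): CG² = 3/14, CG = +√(3/14)
  (m₁,m₂)=(1,3/2): CG² = 3/7, CG = −√(3/7)
  (m₁,m₂)=(0,5/2): CG² = 5/14, CG = +√(5/14)   ← matches the target
Pairs with CG² = 5/14: (0,5/2): +√(5/14)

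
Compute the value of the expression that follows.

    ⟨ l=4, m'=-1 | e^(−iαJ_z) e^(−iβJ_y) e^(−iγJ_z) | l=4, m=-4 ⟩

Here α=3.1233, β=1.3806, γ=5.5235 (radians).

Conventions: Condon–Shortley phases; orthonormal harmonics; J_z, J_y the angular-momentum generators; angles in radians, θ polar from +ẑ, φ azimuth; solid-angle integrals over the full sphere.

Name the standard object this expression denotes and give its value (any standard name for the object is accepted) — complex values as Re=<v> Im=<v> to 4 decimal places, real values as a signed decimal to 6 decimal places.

This is a Wigner D-matrix element — the rotation-matrix element ⟨l m'| R(α,β,γ) |l m⟩ in the angular-momentum basis.
D^4_{-1,-4}(3.1233,1.3806,5.5235) = e^{-i·-1·3.1233}·d^4_{-1,-4}(1.3806)·e^{-i·-4·5.5235}. Compute d first:
c=cos(1.380600/2)=0.771055, s=sin(1.380600/2)=0.636769; N=√[6·120·1·40320]=5387.986637
k: max(0,(-4)−(-1))=0 … min(4+(-4),4−(-1))=0
  k=0: (−1)^3·5387.9866/(720)·0.7711^5·0.6368^3 = -0.526582
d^4_{-1,-4}(1.3806) = -0.526582
Phases: e^{-i·(-1)·3.1233}=-0.999833+0.018292i, e^{-i·(-4)·5.5235}=-0.994715-0.102670i ⇒ D=-0.524700-0.044474i

Wigner D-matrix element, Re=-0.5247 Im=-0.0445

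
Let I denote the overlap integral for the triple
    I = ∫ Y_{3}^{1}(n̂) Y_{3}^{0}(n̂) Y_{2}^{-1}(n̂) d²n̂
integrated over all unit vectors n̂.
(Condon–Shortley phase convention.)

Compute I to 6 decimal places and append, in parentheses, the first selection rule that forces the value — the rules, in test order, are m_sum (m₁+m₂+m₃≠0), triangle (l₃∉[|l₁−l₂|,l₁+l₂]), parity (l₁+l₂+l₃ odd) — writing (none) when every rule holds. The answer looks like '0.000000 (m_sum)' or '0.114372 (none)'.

-0.059471 (none)

Checks pass: Σm=0; 8 even; l₃=2∈[0,6].
(2·3+1)(2·3+1)(2·2+1) = 245
Δ: 4! 2! 2! / 9! → 1/3780
sum: t=1:−1/24 t=2:+1/4 t=3:−1/24 = 1/6
3j²(3 3 2; 0 0 0) = Δ·Π!·Σ² = 4/105  (sign +1)
sum: t=1:−1/12 t=2:+1/8 = 1/24
3j²(3 3 2; 1 0 -1) = Δ·Π!·Σ² = 1/210  (sign -1)
combine: 4πI² = 245·4/105·1/210 = 2/45
take √, sign -1: I = -0.05947080
No selection rule forces the value: the integral is nonzero (none).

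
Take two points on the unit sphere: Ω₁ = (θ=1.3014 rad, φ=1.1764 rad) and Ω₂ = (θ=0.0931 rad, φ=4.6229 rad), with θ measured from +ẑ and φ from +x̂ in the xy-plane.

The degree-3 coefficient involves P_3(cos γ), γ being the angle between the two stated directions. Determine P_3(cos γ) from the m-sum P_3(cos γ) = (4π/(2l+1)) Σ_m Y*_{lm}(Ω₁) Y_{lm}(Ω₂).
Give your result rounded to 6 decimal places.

Summing Y*_{l m}(θ₁,φ₁)·Y_{l m}(θ₂,φ₂) over m ∈ [−3, 3]; prefactor 4π/(2·3+1) = 1.795196:
  m=-3: (-0.34597 - 0.14124j) × (0.00009 - 0.00032j) = -0.00008 + 0.00010j  (running Σ = -0.00008 + 0.00010j)
  m=-2: (-0.17810 + 0.17932j) × (-0.00865 - 0.00157j) = 0.00182 - 0.00127j  (running Σ = 0.00175 - 0.00117j)
  m=-1: (-0.07731 - 0.18574j) × (-0.01062 + 0.11840j) = 0.02281 - 0.00718j  (running Σ = 0.02456 - 0.00835j)
  m=0: (-0.26278 + 0.00000j) × (0.72706 + 0.00000j) = -0.19106 + 0.00000j  (running Σ = -0.16650 - 0.00835j)
  m=1: (0.07731 - 0.18574j) × (0.01062 + 0.11840j) = 0.02281 + 0.00718j  (running Σ = -0.14369 - 0.00117j)
  m=2: (-0.17810 - 0.17932j) × (-0.00865 + 0.00157j) = 0.00182 + 0.00127j  (running Σ = -0.14187 + 0.00010j)
  m=3: (0.34597 - 0.14124j) × (-0.00009 - 0.00032j) = -0.00008 - 0.00010j  (running Σ = -0.14194 + 0.00000j)
Total Σ_m = -0.14194 + 0.00000j. Multiply by 1.795196: -0.25481 + 0.00000j. P_3(cos γ) = -0.254814

-0.254814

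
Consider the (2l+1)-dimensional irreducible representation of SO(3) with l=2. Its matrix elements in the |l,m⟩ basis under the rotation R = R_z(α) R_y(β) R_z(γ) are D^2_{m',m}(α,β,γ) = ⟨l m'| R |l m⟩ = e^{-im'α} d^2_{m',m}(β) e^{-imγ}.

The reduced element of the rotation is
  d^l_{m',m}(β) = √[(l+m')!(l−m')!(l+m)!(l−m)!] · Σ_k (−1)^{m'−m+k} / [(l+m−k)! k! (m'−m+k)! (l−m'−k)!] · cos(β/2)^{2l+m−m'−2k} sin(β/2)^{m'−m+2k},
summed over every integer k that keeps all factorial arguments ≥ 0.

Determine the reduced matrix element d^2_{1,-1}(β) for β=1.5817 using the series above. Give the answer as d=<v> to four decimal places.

d=0.4944

d^2_{1,-1}(β=1.5817) via the finite sum:
With c≡cos(β/2)=0.703241 and s≡sin(β/2)=0.710951, N=[6·1·1·6]^{1/2}=6.000000
The bounds max(0,m−m')=0 and min(l+m,l−m')=1 give 2 terms
  k=0: (−1)^2·6.0000/(2)·0.7032^2·0.7110^2 = +0.749911
  k=1: (−1)^3·6.0000/(6)·0.7032^0·0.7110^4 = -0.255481
d^2_{1,-1}(1.5817) = +0.749911 -0.255481 = +0.494429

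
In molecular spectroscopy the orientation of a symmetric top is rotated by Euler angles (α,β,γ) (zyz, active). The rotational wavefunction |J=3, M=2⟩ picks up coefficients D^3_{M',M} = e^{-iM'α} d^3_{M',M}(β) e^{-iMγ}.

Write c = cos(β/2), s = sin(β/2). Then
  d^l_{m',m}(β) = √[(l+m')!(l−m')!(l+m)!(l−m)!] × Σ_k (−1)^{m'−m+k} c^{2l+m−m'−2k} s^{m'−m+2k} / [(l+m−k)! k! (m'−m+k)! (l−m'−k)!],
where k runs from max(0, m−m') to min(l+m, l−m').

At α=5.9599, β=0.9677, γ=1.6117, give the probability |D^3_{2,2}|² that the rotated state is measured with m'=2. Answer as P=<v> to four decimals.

P=0.0336

D^3_{2,2}(5.9599,0.9677,1.6117) = e^{-i·2·5.9599}·d^3_{2,2}(0.9677)·e^{-i·2·1.6117}. Compute d first:
With c≡cos(β/2)=0.885211 and s≡sin(β/2)=0.465191, N=[120·1·120·1]^{1/2}=120.000000
The bounds max(0,m−m')=0 and min(l+m,l−m')=1 give 2 terms
  k=0: (−1)^0·120.0000/(120)·0.8852^6·0.4652^0 = +0.481149
  k=1: (−1)^1·120.0000/(24)·0.8852^4·0.4652^2 = -0.664383
d^3_{2,2}(0.9677) = +0.481149 -0.664383 = -0.183234
|D^3_{2,2}|² = |d^3_{2,2}(β)|² = (-0.183234)² = 0.033575 (the z-rotation phases have unit modulus)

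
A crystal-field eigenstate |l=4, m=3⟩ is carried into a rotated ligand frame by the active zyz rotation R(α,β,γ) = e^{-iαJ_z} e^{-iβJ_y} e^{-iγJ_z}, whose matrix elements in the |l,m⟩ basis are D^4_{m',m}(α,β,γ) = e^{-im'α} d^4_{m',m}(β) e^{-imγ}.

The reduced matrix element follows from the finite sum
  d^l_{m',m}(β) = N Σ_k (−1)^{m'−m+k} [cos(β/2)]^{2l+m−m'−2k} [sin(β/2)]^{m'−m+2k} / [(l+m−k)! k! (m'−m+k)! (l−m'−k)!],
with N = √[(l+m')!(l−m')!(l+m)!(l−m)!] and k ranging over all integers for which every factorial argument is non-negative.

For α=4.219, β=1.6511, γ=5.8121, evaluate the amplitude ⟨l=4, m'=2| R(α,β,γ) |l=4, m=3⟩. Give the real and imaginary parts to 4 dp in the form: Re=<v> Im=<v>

Re=-0.3375 Im=0.3091

First d^4_{2,3}(β=1.6511), then the phase factors e^{-i(2)α} and e^{-i(3)γ}:
With c≡cos(β/2)=0.678153 and s≡sin(β/2)=0.734921, N=[720·2·5040·1]^{1/2}=2693.993318
The bounds max(0,m−m')=1 and min(l+m,l−m')=2 give 2 terms
  k=1: (−1)^0·2693.9933/(720)·0.6782^7·0.7349^1 = +0.181384
  k=2: (−1)^1·2693.9933/(240)·0.6782^5·0.7349^3 = -0.639065
d^4_{2,3}(1.6511) = +0.181384 -0.639065 = -0.457681
Attach z-rotation phases: D = e^{-i(2)(4.2190)}·(-0.457681)·e^{-i(3)(5.8121)} = -0.337502+0.309136i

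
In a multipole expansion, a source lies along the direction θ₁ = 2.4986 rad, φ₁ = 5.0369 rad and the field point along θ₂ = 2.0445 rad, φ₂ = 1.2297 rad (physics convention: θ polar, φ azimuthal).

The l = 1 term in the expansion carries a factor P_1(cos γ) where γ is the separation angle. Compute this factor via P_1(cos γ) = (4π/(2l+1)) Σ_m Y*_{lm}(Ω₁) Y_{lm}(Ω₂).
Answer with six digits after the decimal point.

-0.054587

Expand P_1 via completeness: Σ_{m} conj(Y_{1,m}) at Ω₁ times Y_{1,m} at Ω₂ —
  m=-1: Y*=0.06605 - 0.19634j  Y=0.10285 - 0.28974j  product -0.05009 - 0.03933j
  m=+0: Y*=-0.39103 + 0.00000j  Y=-0.22289 + 0.00000j  product 0.08716 + 0.00000j
  m=+1: Y*=-0.06605 - 0.19634j  Y=-0.10285 - 0.28974j  product -0.05009 + 0.03933j
Σ over m = -0.01303 + 0.00000j; ×(4π/3) → -0.05459 + 0.00000j. Real part: -0.054587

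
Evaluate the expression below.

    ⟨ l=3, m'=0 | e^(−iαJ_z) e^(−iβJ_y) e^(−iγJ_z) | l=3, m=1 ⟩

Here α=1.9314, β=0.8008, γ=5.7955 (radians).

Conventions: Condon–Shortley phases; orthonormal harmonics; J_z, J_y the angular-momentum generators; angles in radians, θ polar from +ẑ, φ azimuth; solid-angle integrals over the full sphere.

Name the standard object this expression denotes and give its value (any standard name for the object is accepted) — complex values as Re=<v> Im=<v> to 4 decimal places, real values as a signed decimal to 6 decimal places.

This is a Wigner D-matrix element — the rotation-matrix element ⟨l m'| R(α,β,γ) |l m⟩ in the angular-momentum basis.
D^3_{0,1}(1.9314,0.8008,5.7955) = e^{-i·0·1.9314}·d^3_{0,1}(0.8008)·e^{-i·1·5.7955}. Compute d first:
c=cos(0.800800/2)=0.920905, s=sin(0.800800/2)=0.389787; N=√[6·6·24·2]=41.569219
The bounds max(0,m−m')=1 and min(l+m,l−m')=3 give 3 terms
  k=1: (−1)^0·41.5692/(12)·0.9209^5·0.3898^1 = +0.894318
  k=2: (−1)^1·41.5692/(4)·0.9209^3·0.3898^3 = -0.480660
  k=3: (−1)^2·41.5692/(12)·0.9209^1·0.3898^5 = +0.028704
d^3_{0,1}(0.8008) = +0.894318 -0.480660 +0.028704 = +0.442363
Phases: e^{-i·(0)·1.9314}=+1.000000+0.000000i, e^{-i·(1)·5.7955}=+0.883420+0.468582i ⇒ D=+0.390792+0.207283i

Wigner D-matrix element, Re=0.3908 Im=0.2073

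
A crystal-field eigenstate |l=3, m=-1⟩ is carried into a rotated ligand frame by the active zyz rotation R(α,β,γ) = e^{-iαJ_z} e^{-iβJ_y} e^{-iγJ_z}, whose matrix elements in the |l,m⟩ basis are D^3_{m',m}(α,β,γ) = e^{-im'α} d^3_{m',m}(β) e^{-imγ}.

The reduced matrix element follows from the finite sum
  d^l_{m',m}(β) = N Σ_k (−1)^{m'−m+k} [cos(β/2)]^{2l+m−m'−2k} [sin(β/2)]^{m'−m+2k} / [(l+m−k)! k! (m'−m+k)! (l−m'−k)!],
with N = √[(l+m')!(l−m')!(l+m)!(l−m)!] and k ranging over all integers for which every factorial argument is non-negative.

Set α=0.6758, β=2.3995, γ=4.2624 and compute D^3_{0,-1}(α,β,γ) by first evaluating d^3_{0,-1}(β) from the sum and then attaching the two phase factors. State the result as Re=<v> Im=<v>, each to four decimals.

D^3_{0,-1}(0.6758,2.3995,4.2624) = e^{-i·0·0.6758}·d^3_{0,-1}(2.3995)·e^{-i·-1·4.2624}. Compute d first:
Half-angle: c=0.362591, s=0.931948. N=√(6·6·2·24)=41.569219
k: max(0,(-1)−(0))=0 … min(3+(-1),3−(0))=2
  k=0: (−1)^1·41.5692/(12)·0.3626^5·0.9319^1 = -0.020233
  k=1: (−1)^2·41.5692/(4)·0.3626^3·0.9319^3 = +0.400994
  k=2: (−1)^3·41.5692/(12)·0.3626^1·0.9319^5 = -0.883012
d^3_{0,-1}(2.3995) = -0.020233 +0.400994 -0.883012 = -0.502252
Attach z-rotation phases: D = e^{-i(0)(0.6758)}·(-0.502252)·e^{-i(-1)(4.2624)} = +0.218457+0.452254i

Re=0.2185 Im=0.4523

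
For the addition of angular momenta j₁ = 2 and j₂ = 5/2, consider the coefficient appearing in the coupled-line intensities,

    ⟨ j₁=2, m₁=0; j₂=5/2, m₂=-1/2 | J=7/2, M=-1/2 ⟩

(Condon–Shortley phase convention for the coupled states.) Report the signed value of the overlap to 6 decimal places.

+0.195180

√[8·1!3!4!/9! · 2!2!2!3!3!4!] = √(768/35)
  +(−1)^0/∏(0,1,2,2,1,2)! = 1/8  (running 1/8)
  +(−1)^1/∏(1,0,1,1,2,3)! = -1/12  (running 1/24)
⟨..|..⟩ = √(768/35)·(1/24) = +0.195180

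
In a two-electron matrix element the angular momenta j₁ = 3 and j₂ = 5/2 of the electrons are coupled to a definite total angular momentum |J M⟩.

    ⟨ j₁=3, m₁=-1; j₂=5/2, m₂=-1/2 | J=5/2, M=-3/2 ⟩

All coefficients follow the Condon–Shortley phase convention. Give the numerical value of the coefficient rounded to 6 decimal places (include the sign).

√[6·3!3!2!/9! · 2!4!2!3!1!4!] = √(576/35)
  +(−1)^1/∏(1,2,3,1,0,1)! = -1/12  (running -1/12)
  +(−1)^2/∏(2,1,2,0,1,2)! = 1/8  (running 1/24)
⟨..|..⟩ = √(576/35)·(1/24) = +0.169031

+0.169031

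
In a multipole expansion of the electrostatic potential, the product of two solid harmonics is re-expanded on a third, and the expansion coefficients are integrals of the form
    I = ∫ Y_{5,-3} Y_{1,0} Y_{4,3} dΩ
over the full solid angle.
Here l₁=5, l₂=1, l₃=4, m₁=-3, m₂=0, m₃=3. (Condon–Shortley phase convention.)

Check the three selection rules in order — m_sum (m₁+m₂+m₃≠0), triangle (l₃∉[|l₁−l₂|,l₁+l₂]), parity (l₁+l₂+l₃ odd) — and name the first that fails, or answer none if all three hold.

none

m₁+m₂+m₃ = -3 + 0 + 3 = 0  ✓
triangle: |5−1|=4 ≤ l₃=4 ≤ 5+1=6  ✓
parity: l₁+l₂+l₃ = 10 is even  ✓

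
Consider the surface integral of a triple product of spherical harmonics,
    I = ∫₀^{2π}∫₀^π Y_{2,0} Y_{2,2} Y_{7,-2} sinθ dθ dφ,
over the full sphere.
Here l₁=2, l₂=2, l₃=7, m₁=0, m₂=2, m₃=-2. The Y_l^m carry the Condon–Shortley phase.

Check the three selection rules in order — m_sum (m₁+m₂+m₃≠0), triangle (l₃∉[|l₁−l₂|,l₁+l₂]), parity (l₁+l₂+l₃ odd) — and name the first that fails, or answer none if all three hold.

azimuthal sum: 0 + 2 − 2 = 0  ✓
l₃ must lie in [0,4]; have l₃=7  ✗
L = 2 + 2 + 7 = 11 (odd)

triangle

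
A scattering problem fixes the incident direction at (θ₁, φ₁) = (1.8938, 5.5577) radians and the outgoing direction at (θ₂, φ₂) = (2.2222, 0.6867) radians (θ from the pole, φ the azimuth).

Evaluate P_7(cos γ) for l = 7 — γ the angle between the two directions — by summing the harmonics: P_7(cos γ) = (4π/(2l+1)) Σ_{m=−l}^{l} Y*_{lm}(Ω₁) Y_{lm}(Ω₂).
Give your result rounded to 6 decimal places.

-0.205640

Addition theorem: P_7(cos γ) = (4π/15) Σ_m Y*_{lm}(Ω₁) Y_{lm}(Ω₂), m = −7…7:
  m=-7: (0.12340 + 0.32197j) × (0.00949 + 0.10012j) = -0.03106 + 0.01541j  (running Σ = -0.03106 + 0.01541j)
  m=-6: (0.15192 - 0.40425j) × (0.16014 - 0.23804j) = -0.07190 - 0.10090j  (running Σ = -0.10297 - 0.08549j)
  m=-5: (-0.07708 + 0.04070j) × (-0.42232 + 0.12690j) = 0.02739 - 0.02697j  (running Σ = -0.07558 - 0.11246j)
  m=-4: (-0.30928 - 0.07557j) × (0.29218 + 0.12174j) = -0.08117 - 0.05973j  (running Σ = -0.15674 - 0.17219j)
  m=-3: (0.11806 + 0.17049j) × (0.05068 + 0.09517j) = -0.01024 + 0.01988j  (running Σ = -0.16699 - 0.15232j)
  m=-2: (-0.02866 + 0.23804j) × (0.07191 - 0.35957j) = 0.08353 + 0.02742j  (running Σ = -0.08345 - 0.12489j)
  m=-1: (0.18198 - 0.16138j) × (-0.03745 + 0.03070j) = -0.00186 + 0.01163j  (running Σ = -0.08531 - 0.11326j)
  m=0: (0.21368 + 0.00000j) × (-0.35021 + 0.00000j) = -0.07483 + 0.00000j  (running Σ = -0.16015 - 0.11326j)
  m=1: (-0.18198 - 0.16138j) × (0.03745 + 0.03070j) = -0.00186 - 0.01163j  (running Σ = -0.16201 - 0.12489j)
  m=2: (-0.02866 - 0.23804j) × (0.07191 + 0.35957j) = 0.08353 - 0.02742j  (running Σ = -0.07848 - 0.15232j)
  m=3: (-0.11806 + 0.17049j) × (-0.05068 + 0.09517j) = -0.01024 - 0.01988j  (running Σ = -0.08872 - 0.17219j)
  m=4: (-0.30928 + 0.07557j) × (0.29218 - 0.12174j) = -0.08117 + 0.05973j  (running Σ = -0.16989 - 0.11246j)
  m=5: (0.07708 + 0.04070j) × (0.42232 + 0.12690j) = 0.02739 + 0.02697j  (running Σ = -0.14250 - 0.08549j)
  m=6: (0.15192 + 0.40425j) × (0.16014 + 0.23804j) = -0.07190 + 0.10090j  (running Σ = -0.21440 + 0.01541j)
  m=7: (-0.12340 + 0.32197j) × (-0.00949 + 0.10012j) = -0.03106 - 0.01541j  (running Σ = -0.24546 - 0.00000j)
Total Σ_m = -0.24546 - 0.00000j. Multiply by 0.837758: -0.20564 - 0.00000j. P_7(cos γ) = -0.205640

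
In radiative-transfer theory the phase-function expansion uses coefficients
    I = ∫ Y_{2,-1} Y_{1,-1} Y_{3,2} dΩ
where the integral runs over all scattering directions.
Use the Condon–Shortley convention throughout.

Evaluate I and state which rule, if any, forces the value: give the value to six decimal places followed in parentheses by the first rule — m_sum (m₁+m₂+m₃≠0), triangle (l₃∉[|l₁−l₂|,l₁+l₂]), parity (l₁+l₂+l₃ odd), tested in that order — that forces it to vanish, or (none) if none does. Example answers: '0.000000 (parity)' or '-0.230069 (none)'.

Rules hold: Σm=0, L=6 even, 1≤3≤3.
N = 5·3·7 = 105
Δ = 0!·4!·2!/7! = 1/105
Racah Σ t=0..0: t=0:+1/4 = 1/4
⇒ 3j(2 1 3; 0 0 0)² = 3/35, sgn -1
Racah Σ t=0..0: t=0:+1/12 = 1/12
⇒ 3j(2 1 3; -1 -1 2)² = 2/21, sgn -1
4πI² = N·(3j₀)²·(3jₘ)² = 6/7
I = +1·√(0.857143/4π) = 0.26116903
No selection rule forces the value: the integral is nonzero (none).

0.261169 (none)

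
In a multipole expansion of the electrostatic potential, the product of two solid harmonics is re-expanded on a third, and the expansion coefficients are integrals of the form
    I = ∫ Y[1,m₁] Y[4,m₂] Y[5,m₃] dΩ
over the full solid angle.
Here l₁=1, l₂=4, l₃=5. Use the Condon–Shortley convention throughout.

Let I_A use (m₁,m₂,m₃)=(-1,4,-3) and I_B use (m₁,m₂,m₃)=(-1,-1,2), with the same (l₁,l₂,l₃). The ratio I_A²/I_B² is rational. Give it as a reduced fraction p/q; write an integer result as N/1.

Shared (l₁,l₂,l₃)=(1,4,5): N and (l;000)² cancel in I_A²/I_B².
A: Δ = 0!·2!·8!/11! = 1/495; Racah Σ t=0..0: t=0:+1/80640 = 1/80640; ⇒ 3j(1 4 5; -1 4 -3)² = 1/495, sgn +1
B: Δ = 0!·2!·8!/11! = 1/495; Racah Σ t=0..0: t=0:+1/1440 = 1/1440; ⇒ 3j(1 4 5; -1 -1 2)² = 7/165, sgn -1
I_A²/I_B² = (1/495)/(7/165) = 1/21

1/21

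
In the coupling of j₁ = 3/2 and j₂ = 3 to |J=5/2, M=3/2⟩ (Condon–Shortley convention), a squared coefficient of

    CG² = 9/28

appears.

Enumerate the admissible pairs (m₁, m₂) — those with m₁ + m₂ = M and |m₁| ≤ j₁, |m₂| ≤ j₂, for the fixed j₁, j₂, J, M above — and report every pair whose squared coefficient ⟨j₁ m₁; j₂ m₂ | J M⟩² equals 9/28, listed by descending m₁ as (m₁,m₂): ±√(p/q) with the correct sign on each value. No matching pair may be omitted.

(-3/2,3): +√(9/28)

Admissible pairs with m₁+m₂ = M = 3/2: (-3/2,3), (-1/2,2), (1/2,1), (3/2,0)
  (m₁,m₂)=(3/2,0): CG² = 9/35, CG = +√(9/35)
  (m₁,m₂)=(1/2,1): CG² = 7/20, CG = −√(7/20)
  (m₁,m₂)=(-1/2,2): CG² = 1/14, CG = +√(1/14)
  (m₁,m₂)=(-3/2,3): CG² = 9/28, CG = +√(9/28)   ← matches the target
Pairs with CG² = 9/28: (-3/2,3): +√(9/28)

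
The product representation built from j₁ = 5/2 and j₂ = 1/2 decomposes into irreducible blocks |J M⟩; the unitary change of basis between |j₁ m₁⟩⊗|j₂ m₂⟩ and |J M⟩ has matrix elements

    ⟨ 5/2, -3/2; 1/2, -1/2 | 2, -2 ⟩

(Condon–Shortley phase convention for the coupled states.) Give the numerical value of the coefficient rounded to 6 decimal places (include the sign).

triangle: 1!*4!*0!/6! = 24/720
(j±m)!: 1!*4!*0!*1!*0!*4! = 576
prefactor² = (2J+1)*Δ*N² = 96
  k=0: +1/(0!*1!*4!*0!*0!*0!) = 1/24
Σ = 1/24  ⇒  CG² = 96*(1/24)² = 1/6
CG = +√(1/6) = +0.408248

+√(1/6) ≈ +0.408248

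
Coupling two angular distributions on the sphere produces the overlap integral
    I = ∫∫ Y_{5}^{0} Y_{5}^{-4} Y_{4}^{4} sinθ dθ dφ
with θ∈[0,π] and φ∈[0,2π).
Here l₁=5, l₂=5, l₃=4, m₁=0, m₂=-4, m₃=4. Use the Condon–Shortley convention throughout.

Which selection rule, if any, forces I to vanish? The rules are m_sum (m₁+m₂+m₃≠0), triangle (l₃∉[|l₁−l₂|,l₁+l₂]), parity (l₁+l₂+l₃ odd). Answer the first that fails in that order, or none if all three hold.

azimuthal sum: 0 − 4 + 4 = 0  ✓
0 ≤ 4 ≤ 10 (triangle on l)  ✓
L = 5 + 5 + 4 = 14 (even)  ✓

none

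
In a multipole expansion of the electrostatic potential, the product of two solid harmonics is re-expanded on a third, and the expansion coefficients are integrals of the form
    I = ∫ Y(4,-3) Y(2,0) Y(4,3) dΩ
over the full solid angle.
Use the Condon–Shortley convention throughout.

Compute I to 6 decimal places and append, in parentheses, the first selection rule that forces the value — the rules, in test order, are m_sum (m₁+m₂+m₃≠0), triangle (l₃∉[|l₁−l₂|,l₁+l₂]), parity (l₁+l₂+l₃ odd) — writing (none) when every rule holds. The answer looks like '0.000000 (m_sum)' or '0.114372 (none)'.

0.057344 (none)

Rules hold: Σm=0, L=10 even, 2≤4≤6.
N = 9·5·9 = 405
Δ = 2!·6!·2!/11! = 1/13860
Racah Σ t=0..2: t=0:+1/192 t=1:−1/36 t=2:+1/192 = -5/288
⇒ 3j(4 2 4; 0 0 0)² = 20/693, sgn -1
Racah Σ t=1..2: t=1:−1/720 t=2:+1/480 = 1/1440
⇒ 3j(4 2 4; -3 0 3)² = 7/1980, sgn -1
4πI² = N·(3j₀)²·(3jₘ)² = 5/121
I = +1·√(0.0413223/4π) = 0.05734392
No selection rule forces the value: the integral is nonzero (none).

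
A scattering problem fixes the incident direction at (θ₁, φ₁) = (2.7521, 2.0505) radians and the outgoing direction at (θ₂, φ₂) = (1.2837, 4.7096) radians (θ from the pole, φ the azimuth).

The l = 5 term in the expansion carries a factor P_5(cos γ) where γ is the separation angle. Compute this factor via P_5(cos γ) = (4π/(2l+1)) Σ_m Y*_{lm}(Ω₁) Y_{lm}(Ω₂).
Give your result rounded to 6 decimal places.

Addition theorem: P_5(cos γ) = (4π/11) Σ_m Y*_{lm}(Ω₁) Y_{lm}(Ω₂), m = −5…5:
  [-5]  conj(Y_{5,-5})(Ω₁) = -0.00248 - 0.00270j ; Y_{5,-5}(Ω₂) = -0.00525 + 0.37657j ; Δ = 0.00103 - 0.00092j
  [-4]  conj(Y_{5,-4})(Ω₁) = 0.00963 - 0.02654j ; Y_{5,-4}(Ω₂) = 0.35161 + 0.00392j ; Δ = 0.00349 - 0.00929j
  [-3]  conj(Y_{5,-3})(Ω₁) = 0.12585 - 0.01667j ; Y_{5,-3}(Ω₂) = -0.00071 + 0.08494j ; Δ = 0.00133 + 0.01070j
  [-2]  conj(Y_{5,-2})(Ω₁) = 0.20339 + 0.29015j ; Y_{5,-2}(Ω₂) = 0.33523 + 0.00187j ; Δ = 0.06764 + 0.09765j
  [-1]  conj(Y_{5,-1})(Ω₁) = -0.24693 + 0.47465j ; Y_{5,-1}(Ω₂) = -0.00001 + 0.00382j ; Δ = -0.00181 - 0.00095j
  [+0]  conj(Y_{5,0})(Ω₁) = -0.13365 + 0.00000j ; Y_{5,0}(Ω₂) = 0.32428 + 0.00000j ; Δ = -0.04334 + 0.00000j
  [+1]  conj(Y_{5,1})(Ω₁) = 0.24693 + 0.47465j ; Y_{5,1}(Ω₂) = 0.00001 + 0.00382j ; Δ = -0.00181 + 0.00095j
  [+2]  conj(Y_{5,2})(Ω₁) = 0.20339 - 0.29015j ; Y_{5,2}(Ω₂) = 0.33523 - 0.00187j ; Δ = 0.06764 - 0.09765j
  [+3]  conj(Y_{5,3})(Ω₁) = -0.12585 - 0.01667j ; Y_{5,3}(Ω₂) = 0.00071 + 0.08494j ; Δ = 0.00133 - 0.01070j
  [+4]  conj(Y_{5,4})(Ω₁) = 0.00963 + 0.02654j ; Y_{5,4}(Ω₂) = 0.35161 - 0.00392j ; Δ = 0.00349 + 0.00929j
  [+5]  conj(Y_{5,5})(Ω₁) = 0.00248 - 0.00270j ; Y_{5,5}(Ω₂) = 0.00525 + 0.37657j ; Δ = 0.00103 + 0.00092j
Σ over m = 0.10001 + 0.00000j; ×(4π/11) → 0.11425 + 0.00000j. Real part: 0.114250

0.114250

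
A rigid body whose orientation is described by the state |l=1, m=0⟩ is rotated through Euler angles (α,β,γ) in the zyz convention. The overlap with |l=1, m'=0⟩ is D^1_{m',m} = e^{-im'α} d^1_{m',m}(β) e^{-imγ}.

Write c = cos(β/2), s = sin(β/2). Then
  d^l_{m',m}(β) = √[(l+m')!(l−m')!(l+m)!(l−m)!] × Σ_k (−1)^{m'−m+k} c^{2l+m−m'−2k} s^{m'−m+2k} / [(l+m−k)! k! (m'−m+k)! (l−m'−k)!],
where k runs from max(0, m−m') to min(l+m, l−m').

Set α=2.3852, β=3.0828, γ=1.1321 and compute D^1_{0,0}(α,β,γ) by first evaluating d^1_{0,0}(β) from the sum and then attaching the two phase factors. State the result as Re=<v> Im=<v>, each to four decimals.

First d^1_{0,0}(β=3.0828), then the phase factors e^{-i(0)α} and e^{-i(0)γ}:
Half-angle: c=0.029392, s=0.999568. N=√(1·1·1·1)=1.000000
Admissible k: 0..1 (factorial args all ≥0)
  k=0: (−1)^0·1.0000/(1)·0.0294^2·0.9996^0 = +0.000864
  k=1: (−1)^1·1.0000/(1)·0.0294^0·0.9996^2 = -0.999136
d^1_{0,0}(3.0828) = +0.000864 -0.999136 = -0.998272
Attach z-rotation phases: D = e^{-i(0)(2.3852)}·(-0.998272)·e^{-i(0)(1.1321)} = -0.998272+0.000000i

Re=-0.9983 Im=0.0000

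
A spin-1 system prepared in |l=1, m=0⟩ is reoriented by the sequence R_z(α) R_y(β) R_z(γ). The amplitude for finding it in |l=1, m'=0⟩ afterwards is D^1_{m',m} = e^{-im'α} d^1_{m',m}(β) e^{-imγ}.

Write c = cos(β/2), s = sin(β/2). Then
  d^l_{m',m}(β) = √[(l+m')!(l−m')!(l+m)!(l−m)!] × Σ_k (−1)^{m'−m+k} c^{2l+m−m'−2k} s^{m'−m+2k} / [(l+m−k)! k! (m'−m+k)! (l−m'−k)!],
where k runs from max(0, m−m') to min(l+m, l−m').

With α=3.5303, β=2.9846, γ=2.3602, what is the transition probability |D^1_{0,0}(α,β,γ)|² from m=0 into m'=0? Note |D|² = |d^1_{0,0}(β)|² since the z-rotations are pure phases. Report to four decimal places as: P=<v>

P=0.9756

First d^1_{0,0}(β=2.9846), then the phase factors e^{-i(0)α} and e^{-i(0)γ}:
With c≡cos(β/2)=0.078416 and s≡sin(β/2)=0.996921, N=[1·1·1·1]^{1/2}=1.000000
Admissible k: 0..1 (factorial args all ≥0)
  k=0: (−1)^0·1.0000/(1)·0.0784^2·0.9969^0 = +0.006149
  k=1: (−1)^1·1.0000/(1)·0.0784^0·0.9969^2 = -0.993851
d^1_{0,0}(2.9846) = +0.006149 -0.993851 = -0.987702
|D^1_{0,0}|² = |d^1_{0,0}(β)|² = (-0.987702)² = 0.975555 (the z-rotation phases have unit modulus)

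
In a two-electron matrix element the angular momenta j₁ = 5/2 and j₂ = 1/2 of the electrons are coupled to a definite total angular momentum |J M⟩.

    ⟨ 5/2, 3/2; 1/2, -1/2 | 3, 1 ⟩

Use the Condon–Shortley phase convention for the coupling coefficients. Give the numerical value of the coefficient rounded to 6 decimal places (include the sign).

+0.577350  (= +√(1/3))

√[7·0!5!1!/7! · 4!1!0!1!4!2!] = √(192)
  +(−1)^0/∏(0,0,1,0,4,1)! = 1/24  (running 1/24)
⟨..|..⟩ = √(192)·(1/24) = +0.577350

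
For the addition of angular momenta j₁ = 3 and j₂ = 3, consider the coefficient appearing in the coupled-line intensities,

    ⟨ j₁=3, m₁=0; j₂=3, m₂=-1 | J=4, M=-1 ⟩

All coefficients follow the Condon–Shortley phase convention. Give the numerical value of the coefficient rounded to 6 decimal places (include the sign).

triangle: 2!×4!×4!/11! = 1152/39916800
(j±m)!: 3!×3!×2!×4!×3!×5! = 1244160
prefactor² = (2J+1)×Δ×N² = 124416/385
  k=0: +1/(0!×2!×3!×2!×1!×2!) = 1/48
  k=1: −1/(1!×1!×2!×1!×2!×3!) = -1/24
  k=2: +1/(2!×0!×1!×0!×3!×4!) = 1/288
Σ = -5/288  ⇒  CG² = 124416/385×(-5/288)² = 15/154
CG = −√(15/154) = -0.312094

−√(15/154) = -0.312094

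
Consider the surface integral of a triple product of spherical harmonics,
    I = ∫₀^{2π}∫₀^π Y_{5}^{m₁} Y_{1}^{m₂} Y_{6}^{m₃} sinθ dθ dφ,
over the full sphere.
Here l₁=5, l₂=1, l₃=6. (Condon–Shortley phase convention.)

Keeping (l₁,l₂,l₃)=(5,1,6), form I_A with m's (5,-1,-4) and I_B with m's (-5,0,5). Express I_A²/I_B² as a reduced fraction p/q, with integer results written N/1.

l's match ⇒ only the (l;m) 3-j factors differ between A and B.
A: triangle coeff Δ(5,1,6) = 1/858; Σ_t [0,0]: t=0:+1/7257600 = 1/7257600; (3j)²=1/858 [(5 1 6; 5 -1 -4)], sign=+1
B: triangle coeff Δ(5,1,6) = 1/858; Σ_t [0,0]: t=0:+1/3628800 = 1/3628800; (3j)²=1/78 [(5 1 6; -5 0 5)], sign=-1
I_A²/I_B² = (1/858)/(1/78) = 1/11

1/11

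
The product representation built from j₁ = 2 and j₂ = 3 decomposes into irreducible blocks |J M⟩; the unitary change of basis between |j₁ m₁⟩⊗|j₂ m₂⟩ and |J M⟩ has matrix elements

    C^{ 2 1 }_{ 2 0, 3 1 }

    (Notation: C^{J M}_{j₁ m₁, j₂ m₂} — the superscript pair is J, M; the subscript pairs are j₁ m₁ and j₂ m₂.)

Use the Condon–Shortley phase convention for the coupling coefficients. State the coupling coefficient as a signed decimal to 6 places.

+√(1/7) = +0.377964

√[5·3!1!3!/8! · 2!2!4!2!3!1!] = √(36/7)
  +(−1)^1/∏(1,2,1,3,0,0)! = -1/12  (running -1/12)
  +(−1)^2/∏(2,1,0,2,1,1)! = 1/4  (running 1/6)
⟨..|..⟩ = √(36/7)·(1/6) = +0.377964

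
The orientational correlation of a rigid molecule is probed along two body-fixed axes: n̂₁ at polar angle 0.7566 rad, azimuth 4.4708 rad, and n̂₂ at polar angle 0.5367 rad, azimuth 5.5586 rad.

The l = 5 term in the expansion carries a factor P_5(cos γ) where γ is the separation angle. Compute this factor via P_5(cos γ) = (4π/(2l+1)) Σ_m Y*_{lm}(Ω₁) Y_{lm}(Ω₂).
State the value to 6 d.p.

Expand P_5 via completeness: Σ_{m} conj(Y_{5,m}) at Ω₁ times Y_{5,m} at Ω₂ —
  m=-5: (-0.06614 - 0.02511j) × (-0.01438 - 0.00751j) = 0.00076 + 0.00086j  (running Σ = 0.00076 + 0.00086j)
  m=-4: (0.13468 - 0.19500j) × (-0.08367 + 0.02076j) = -0.00722 + 0.01911j  (running Σ = -0.00646 + 0.01997j)
  m=-3: (0.27887 + 0.31492j) × (-0.14809 + 0.21509j) = -0.10903 + 0.01335j  (running Σ = -0.11549 + 0.03332j)
  m=-2: (-0.30153 + 0.15820j) × (0.05616 + 0.45949j) = -0.08962 - 0.12966j  (running Σ = -0.20511 - 0.09635j)
  m=-1: (0.02794 + 0.11338j) × (0.25937 + 0.22960j) = -0.01879 + 0.03582j  (running Σ = -0.22390 - 0.06052j)
  m=0: (-0.37413 + 0.00000j) × (-0.23462 + 0.00000j) = 0.08778 + 0.00000j  (running Σ = -0.13612 - 0.06052j)
  m=1: (-0.02794 + 0.11338j) × (-0.25937 + 0.22960j) = -0.01879 - 0.03582j  (running Σ = -0.15491 - 0.09635j)
  m=2: (-0.30153 - 0.15820j) × (0.05616 - 0.45949j) = -0.08962 + 0.12966j  (running Σ = -0.24453 + 0.03332j)
  m=3: (-0.27887 + 0.31492j) × (0.14809 + 0.21509j) = -0.10903 - 0.01335j  (running Σ = -0.35356 + 0.01997j)
  m=4: (0.13468 + 0.19500j) × (-0.08367 - 0.02076j) = -0.00722 - 0.01911j  (running Σ = -0.36078 + 0.00086j)
  m=5: (0.06614 - 0.02511j) × (0.01438 - 0.00751j) = 0.00076 - 0.00086j  (running Σ = -0.36002 - 0.00000j)
Σ over m = -0.36002 - 0.00000j; ×(4π/11) → -0.41129 - 0.00000j. Real part: -0.411288

-0.411288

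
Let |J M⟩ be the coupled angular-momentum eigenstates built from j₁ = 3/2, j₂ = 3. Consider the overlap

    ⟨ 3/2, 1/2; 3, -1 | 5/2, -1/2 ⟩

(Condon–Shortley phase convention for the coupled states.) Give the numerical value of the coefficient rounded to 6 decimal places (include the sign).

−√(1/70) = -0.119523

j₁+j₂−J=2  J+j₁−j₂=1  J−j₁+j₂=4  j₁+j₂+J+1=8
(j₁±m₁, j₂±m₂, J±M) = (2,1,2,4,2,3)
P² = 288/35
sum k=0..1:
  [0] +1/8 = 1/8
  [1] −1/6 = -1/6
S = -1/24
C² = P²·S² = 1/70 ; C = -0.119523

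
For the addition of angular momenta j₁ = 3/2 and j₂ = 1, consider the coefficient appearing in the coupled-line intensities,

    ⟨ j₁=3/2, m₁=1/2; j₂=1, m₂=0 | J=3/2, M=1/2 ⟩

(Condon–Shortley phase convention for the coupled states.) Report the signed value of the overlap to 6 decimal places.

+√(1/15) ≈ +0.258199

triangle: 1!*2!*1!/5! = 2/120
(j±m)!: 2!*1!*1!*1!*2!*1! = 4
prefactor² = (2J+1)*Δ*N² = 4/15
  k=0: +1/(0!*1!*1!*1!*1!*0!) = 1
  k=1: −1/(1!*0!*0!*0!*2!*1!) = -1/2
Σ = 1/2  ⇒  CG² = 4/15*(1/2)² = 1/15
CG = +√(1/15) = +0.258199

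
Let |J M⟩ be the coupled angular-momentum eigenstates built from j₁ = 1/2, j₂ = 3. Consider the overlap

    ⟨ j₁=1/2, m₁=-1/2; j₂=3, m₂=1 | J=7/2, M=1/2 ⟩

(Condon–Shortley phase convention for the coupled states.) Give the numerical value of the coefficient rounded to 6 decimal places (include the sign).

√[8·0!1!6!/8! · 0!1!4!2!4!3!] = √(6912/7)
  +(−1)^0/∏(0,0,1,4,0,2)! = 1/48  (running 1/48)
⟨..|..⟩ = √(6912/7)·(1/48) = +0.654654

+0.654654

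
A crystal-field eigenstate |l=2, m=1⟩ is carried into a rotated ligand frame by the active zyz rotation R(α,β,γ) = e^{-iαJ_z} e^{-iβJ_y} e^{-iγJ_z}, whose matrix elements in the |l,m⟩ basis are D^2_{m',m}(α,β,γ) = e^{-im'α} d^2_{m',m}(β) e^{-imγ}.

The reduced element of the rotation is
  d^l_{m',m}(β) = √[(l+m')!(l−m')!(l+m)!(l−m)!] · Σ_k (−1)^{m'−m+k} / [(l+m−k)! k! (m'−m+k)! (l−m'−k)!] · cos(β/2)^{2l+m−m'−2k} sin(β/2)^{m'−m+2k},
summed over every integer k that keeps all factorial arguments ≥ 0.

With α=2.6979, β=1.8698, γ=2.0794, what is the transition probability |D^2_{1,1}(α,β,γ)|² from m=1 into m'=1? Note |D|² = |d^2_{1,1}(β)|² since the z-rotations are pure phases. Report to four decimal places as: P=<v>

D^2_{1,1}(2.6979,1.8698,2.0794) = e^{-i·1·2.6979}·d^2_{1,1}(1.8698)·e^{-i·1·2.0794}. Compute d first:
With c≡cos(β/2)=0.593899 and s≡sin(β/2)=0.804540, N=[6·1·6·1]^{1/2}=6.000000
k: max(0,(1)−(1))=0 … min(2+(1),2−(1))=1
  k=0: (−1)^0·6.0000/(6)·0.5939^4·0.8045^0 = +0.124408
  k=1: (−1)^1·6.0000/(2)·0.5939^2·0.8045^2 = -0.684922
d^2_{1,1}(1.8698) = +0.124408 -0.684922 = -0.560514
|D^2_{1,1}|² = |d^2_{1,1}(β)|² = (-0.560514)² = 0.314176 (the z-rotation phases have unit modulus)

P=0.3142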